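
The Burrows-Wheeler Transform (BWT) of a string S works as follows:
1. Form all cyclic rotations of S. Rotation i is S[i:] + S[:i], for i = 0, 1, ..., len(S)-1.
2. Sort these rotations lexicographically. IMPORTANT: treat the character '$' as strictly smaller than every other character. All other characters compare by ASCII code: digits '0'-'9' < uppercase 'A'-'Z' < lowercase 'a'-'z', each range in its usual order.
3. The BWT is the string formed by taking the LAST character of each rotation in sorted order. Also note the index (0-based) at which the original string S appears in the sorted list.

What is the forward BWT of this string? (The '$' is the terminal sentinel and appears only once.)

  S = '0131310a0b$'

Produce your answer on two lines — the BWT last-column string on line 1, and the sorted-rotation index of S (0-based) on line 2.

Answer: b$1a3301100
1

Derivation:
All 11 rotations (rotation i = S[i:]+S[:i]):
  rot[0] = 0131310a0b$
  rot[1] = 131310a0b$0
  rot[2] = 31310a0b$01
  rot[3] = 1310a0b$013
  rot[4] = 310a0b$0131
  rot[5] = 10a0b$01313
  rot[6] = 0a0b$013131
  rot[7] = a0b$0131310
  rot[8] = 0b$0131310a
  rot[9] = b$0131310a0
  rot[10] = $0131310a0b
Sorted (with $ < everything):
  sorted[0] = $0131310a0b  (last char: 'b')
  sorted[1] = 0131310a0b$  (last char: '$')
  sorted[2] = 0a0b$013131  (last char: '1')
  sorted[3] = 0b$0131310a  (last char: 'a')
  sorted[4] = 10a0b$01313  (last char: '3')
  sorted[5] = 1310a0b$013  (last char: '3')
  sorted[6] = 131310a0b$0  (last char: '0')
  sorted[7] = 310a0b$0131  (last char: '1')
  sorted[8] = 31310a0b$01  (last char: '1')
  sorted[9] = a0b$0131310  (last char: '0')
  sorted[10] = b$0131310a0  (last char: '0')
Last column: b$1a3301100
Original string S is at sorted index 1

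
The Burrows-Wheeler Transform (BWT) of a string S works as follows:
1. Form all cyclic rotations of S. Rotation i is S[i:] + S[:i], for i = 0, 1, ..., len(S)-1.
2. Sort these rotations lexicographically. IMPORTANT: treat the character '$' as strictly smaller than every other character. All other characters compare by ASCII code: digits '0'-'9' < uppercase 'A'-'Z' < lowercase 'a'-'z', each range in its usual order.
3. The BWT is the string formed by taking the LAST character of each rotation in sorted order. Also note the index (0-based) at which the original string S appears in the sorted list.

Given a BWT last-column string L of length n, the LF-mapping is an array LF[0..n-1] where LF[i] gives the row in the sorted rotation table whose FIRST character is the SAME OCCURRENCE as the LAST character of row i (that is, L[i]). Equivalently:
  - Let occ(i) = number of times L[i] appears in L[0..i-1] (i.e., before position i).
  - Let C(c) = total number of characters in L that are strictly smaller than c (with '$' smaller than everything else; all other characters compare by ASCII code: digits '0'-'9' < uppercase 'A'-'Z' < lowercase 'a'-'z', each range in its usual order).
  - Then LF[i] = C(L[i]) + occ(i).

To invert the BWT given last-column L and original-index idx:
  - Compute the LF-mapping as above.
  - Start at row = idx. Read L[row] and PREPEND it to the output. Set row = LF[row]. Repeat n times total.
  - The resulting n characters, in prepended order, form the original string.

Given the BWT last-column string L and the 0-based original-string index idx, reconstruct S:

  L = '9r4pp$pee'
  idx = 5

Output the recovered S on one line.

Answer: pepper49$

Derivation:
LF mapping: 2 8 1 5 6 0 7 3 4
Walk LF starting at row 5, prepending L[row]:
  step 1: row=5, L[5]='$', prepend. Next row=LF[5]=0
  step 2: row=0, L[0]='9', prepend. Next row=LF[0]=2
  step 3: row=2, L[2]='4', prepend. Next row=LF[2]=1
  step 4: row=1, L[1]='r', prepend. Next row=LF[1]=8
  step 5: row=8, L[8]='e', prepend. Next row=LF[8]=4
  step 6: row=4, L[4]='p', prepend. Next row=LF[4]=6
  step 7: row=6, L[6]='p', prepend. Next row=LF[6]=7
  step 8: row=7, L[7]='e', prepend. Next row=LF[7]=3
  step 9: row=3, L[3]='p', prepend. Next row=LF[3]=5
Reversed output: pepper49$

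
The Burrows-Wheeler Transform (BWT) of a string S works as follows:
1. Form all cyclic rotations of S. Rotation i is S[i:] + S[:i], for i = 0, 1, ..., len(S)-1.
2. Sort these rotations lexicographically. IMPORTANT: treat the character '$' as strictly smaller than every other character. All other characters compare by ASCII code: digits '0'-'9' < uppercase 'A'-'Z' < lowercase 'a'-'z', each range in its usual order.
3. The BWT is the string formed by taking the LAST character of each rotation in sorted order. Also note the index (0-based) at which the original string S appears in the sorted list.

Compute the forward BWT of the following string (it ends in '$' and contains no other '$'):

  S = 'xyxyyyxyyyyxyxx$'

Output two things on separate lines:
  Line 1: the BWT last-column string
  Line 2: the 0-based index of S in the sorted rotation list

Answer: xxyy$yyxyxyyyyxx
4

Derivation:
All 16 rotations (rotation i = S[i:]+S[:i]):
  rot[0] = xyxyyyxyyyyxyxx$
  rot[1] = yxyyyxyyyyxyxx$x
  rot[2] = xyyyxyyyyxyxx$xy
  rot[3] = yyyxyyyyxyxx$xyx
  rot[4] = yyxyyyyxyxx$xyxy
  rot[5] = yxyyyyxyxx$xyxyy
  rot[6] = xyyyyxyxx$xyxyyy
  rot[7] = yyyyxyxx$xyxyyyx
  rot[8] = yyyxyxx$xyxyyyxy
  rot[9] = yyxyxx$xyxyyyxyy
  rot[10] = yxyxx$xyxyyyxyyy
  rot[11] = xyxx$xyxyyyxyyyy
  rot[12] = yxx$xyxyyyxyyyyx
  rot[13] = xx$xyxyyyxyyyyxy
  rot[14] = x$xyxyyyxyyyyxyx
  rot[15] = $xyxyyyxyyyyxyxx
Sorted (with $ < everything):
  sorted[0] = $xyxyyyxyyyyxyxx  (last char: 'x')
  sorted[1] = x$xyxyyyxyyyyxyx  (last char: 'x')
  sorted[2] = xx$xyxyyyxyyyyxy  (last char: 'y')
  sorted[3] = xyxx$xyxyyyxyyyy  (last char: 'y')
  sorted[4] = xyxyyyxyyyyxyxx$  (last char: '$')
  sorted[5] = xyyyxyyyyxyxx$xy  (last char: 'y')
  sorted[6] = xyyyyxyxx$xyxyyy  (last char: 'y')
  sorted[7] = yxx$xyxyyyxyyyyx  (last char: 'x')
  sorted[8] = yxyxx$xyxyyyxyyy  (last char: 'y')
  sorted[9] = yxyyyxyyyyxyxx$x  (last char: 'x')
  sorted[10] = yxyyyyxyxx$xyxyy  (last char: 'y')
  sorted[11] = yyxyxx$xyxyyyxyy  (last char: 'y')
  sorted[12] = yyxyyyyxyxx$xyxy  (last char: 'y')
  sorted[13] = yyyxyxx$xyxyyyxy  (last char: 'y')
  sorted[14] = yyyxyyyyxyxx$xyx  (last char: 'x')
  sorted[15] = yyyyxyxx$xyxyyyx  (last char: 'x')
Last column: xxyy$yyxyxyyyyxx
Original string S is at sorted index 4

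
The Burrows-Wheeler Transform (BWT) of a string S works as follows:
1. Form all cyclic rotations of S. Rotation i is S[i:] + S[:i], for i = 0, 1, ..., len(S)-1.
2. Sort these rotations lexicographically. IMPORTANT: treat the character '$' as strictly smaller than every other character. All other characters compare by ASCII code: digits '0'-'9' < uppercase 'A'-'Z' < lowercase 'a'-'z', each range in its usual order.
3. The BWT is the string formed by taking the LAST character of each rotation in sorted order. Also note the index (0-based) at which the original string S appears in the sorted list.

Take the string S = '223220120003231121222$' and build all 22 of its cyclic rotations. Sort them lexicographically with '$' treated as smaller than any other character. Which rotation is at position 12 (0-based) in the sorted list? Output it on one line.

All 22 rotations (rotation i = S[i:]+S[:i]):
  rot[0] = 223220120003231121222$
  rot[1] = 23220120003231121222$2
  rot[2] = 3220120003231121222$22
  rot[3] = 220120003231121222$223
  rot[4] = 20120003231121222$2232
  rot[5] = 0120003231121222$22322
  rot[6] = 120003231121222$223220
  rot[7] = 20003231121222$2232201
  rot[8] = 0003231121222$22322012
  rot[9] = 003231121222$223220120
  rot[10] = 03231121222$2232201200
  rot[11] = 3231121222$22322012000
  rot[12] = 231121222$223220120003
  rot[13] = 31121222$2232201200032
  rot[14] = 1121222$22322012000323
  rot[15] = 121222$223220120003231
  rot[16] = 21222$2232201200032311
  rot[17] = 1222$22322012000323112
  rot[18] = 222$223220120003231121
  rot[19] = 22$2232201200032311212
  rot[20] = 2$22322012000323112122
  rot[21] = $223220120003231121222
Sorted (with $ < everything):
  sorted[0] = $223220120003231121222
  sorted[1] = 0003231121222$22322012
  sorted[2] = 003231121222$223220120
  sorted[3] = 0120003231121222$22322
  sorted[4] = 03231121222$2232201200
  sorted[5] = 1121222$22322012000323
  sorted[6] = 120003231121222$223220
  sorted[7] = 121222$223220120003231
  sorted[8] = 1222$22322012000323112
  sorted[9] = 2$22322012000323112122
  sorted[10] = 20003231121222$2232201
  sorted[11] = 20120003231121222$2232
  sorted[12] = 21222$2232201200032311
  sorted[13] = 22$2232201200032311212
  sorted[14] = 220120003231121222$223
  sorted[15] = 222$223220120003231121
  sorted[16] = 223220120003231121222$
  sorted[17] = 231121222$223220120003
  sorted[18] = 23220120003231121222$2
  sorted[19] = 31121222$2232201200032
  sorted[20] = 3220120003231121222$22
  sorted[21] = 3231121222$22322012000
sorted[12] = 21222$2232201200032311

Answer: 21222$2232201200032311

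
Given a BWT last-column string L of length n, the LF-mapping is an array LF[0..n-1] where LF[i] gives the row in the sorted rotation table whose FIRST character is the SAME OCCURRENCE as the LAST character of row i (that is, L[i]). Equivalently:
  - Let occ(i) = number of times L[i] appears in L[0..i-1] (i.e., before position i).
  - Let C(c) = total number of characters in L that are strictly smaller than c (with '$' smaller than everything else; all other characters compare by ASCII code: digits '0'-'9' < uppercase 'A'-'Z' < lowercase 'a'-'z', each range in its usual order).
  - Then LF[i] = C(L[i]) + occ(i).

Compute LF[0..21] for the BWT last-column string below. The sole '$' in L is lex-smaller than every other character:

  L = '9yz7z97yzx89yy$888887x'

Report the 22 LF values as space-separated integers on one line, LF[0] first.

Answer: 10 15 19 1 20 11 2 16 21 13 4 12 17 18 0 5 6 7 8 9 3 14

Derivation:
Char counts: '$':1, '7':3, '8':6, '9':3, 'x':2, 'y':4, 'z':3
C (first-col start): C('$')=0, C('7')=1, C('8')=4, C('9')=10, C('x')=13, C('y')=15, C('z')=19
L[0]='9': occ=0, LF[0]=C('9')+0=10+0=10
L[1]='y': occ=0, LF[1]=C('y')+0=15+0=15
L[2]='z': occ=0, LF[2]=C('z')+0=19+0=19
L[3]='7': occ=0, LF[3]=C('7')+0=1+0=1
L[4]='z': occ=1, LF[4]=C('z')+1=19+1=20
L[5]='9': occ=1, LF[5]=C('9')+1=10+1=11
L[6]='7': occ=1, LF[6]=C('7')+1=1+1=2
L[7]='y': occ=1, LF[7]=C('y')+1=15+1=16
L[8]='z': occ=2, LF[8]=C('z')+2=19+2=21
L[9]='x': occ=0, LF[9]=C('x')+0=13+0=13
L[10]='8': occ=0, LF[10]=C('8')+0=4+0=4
L[11]='9': occ=2, LF[11]=C('9')+2=10+2=12
L[12]='y': occ=2, LF[12]=C('y')+2=15+2=17
L[13]='y': occ=3, LF[13]=C('y')+3=15+3=18
L[14]='$': occ=0, LF[14]=C('$')+0=0+0=0
L[15]='8': occ=1, LF[15]=C('8')+1=4+1=5
L[16]='8': occ=2, LF[16]=C('8')+2=4+2=6
L[17]='8': occ=3, LF[17]=C('8')+3=4+3=7
L[18]='8': occ=4, LF[18]=C('8')+4=4+4=8
L[19]='8': occ=5, LF[19]=C('8')+5=4+5=9
L[20]='7': occ=2, LF[20]=C('7')+2=1+2=3
L[21]='x': occ=1, LF[21]=C('x')+1=13+1=14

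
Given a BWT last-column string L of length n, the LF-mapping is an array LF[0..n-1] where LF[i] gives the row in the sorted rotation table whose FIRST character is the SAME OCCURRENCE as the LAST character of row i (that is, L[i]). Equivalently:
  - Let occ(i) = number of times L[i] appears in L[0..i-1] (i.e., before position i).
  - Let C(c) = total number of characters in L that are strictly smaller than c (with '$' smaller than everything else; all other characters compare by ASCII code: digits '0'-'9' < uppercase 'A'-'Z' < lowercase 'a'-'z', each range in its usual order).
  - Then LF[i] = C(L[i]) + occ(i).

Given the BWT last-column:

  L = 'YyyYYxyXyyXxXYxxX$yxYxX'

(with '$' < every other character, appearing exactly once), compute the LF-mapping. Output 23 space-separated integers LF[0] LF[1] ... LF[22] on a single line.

Answer: 6 17 18 7 8 11 19 1 20 21 2 12 3 9 13 14 4 0 22 15 10 16 5

Derivation:
Char counts: '$':1, 'X':5, 'Y':5, 'x':6, 'y':6
C (first-col start): C('$')=0, C('X')=1, C('Y')=6, C('x')=11, C('y')=17
L[0]='Y': occ=0, LF[0]=C('Y')+0=6+0=6
L[1]='y': occ=0, LF[1]=C('y')+0=17+0=17
L[2]='y': occ=1, LF[2]=C('y')+1=17+1=18
L[3]='Y': occ=1, LF[3]=C('Y')+1=6+1=7
L[4]='Y': occ=2, LF[4]=C('Y')+2=6+2=8
L[5]='x': occ=0, LF[5]=C('x')+0=11+0=11
L[6]='y': occ=2, LF[6]=C('y')+2=17+2=19
L[7]='X': occ=0, LF[7]=C('X')+0=1+0=1
L[8]='y': occ=3, LF[8]=C('y')+3=17+3=20
L[9]='y': occ=4, LF[9]=C('y')+4=17+4=21
L[10]='X': occ=1, LF[10]=C('X')+1=1+1=2
L[11]='x': occ=1, LF[11]=C('x')+1=11+1=12
L[12]='X': occ=2, LF[12]=C('X')+2=1+2=3
L[13]='Y': occ=3, LF[13]=C('Y')+3=6+3=9
L[14]='x': occ=2, LF[14]=C('x')+2=11+2=13
L[15]='x': occ=3, LF[15]=C('x')+3=11+3=14
L[16]='X': occ=3, LF[16]=C('X')+3=1+3=4
L[17]='$': occ=0, LF[17]=C('$')+0=0+0=0
L[18]='y': occ=5, LF[18]=C('y')+5=17+5=22
L[19]='x': occ=4, LF[19]=C('x')+4=11+4=15
L[20]='Y': occ=4, LF[20]=C('Y')+4=6+4=10
L[21]='x': occ=5, LF[21]=C('x')+5=11+5=16
L[22]='X': occ=4, LF[22]=C('X')+4=1+4=5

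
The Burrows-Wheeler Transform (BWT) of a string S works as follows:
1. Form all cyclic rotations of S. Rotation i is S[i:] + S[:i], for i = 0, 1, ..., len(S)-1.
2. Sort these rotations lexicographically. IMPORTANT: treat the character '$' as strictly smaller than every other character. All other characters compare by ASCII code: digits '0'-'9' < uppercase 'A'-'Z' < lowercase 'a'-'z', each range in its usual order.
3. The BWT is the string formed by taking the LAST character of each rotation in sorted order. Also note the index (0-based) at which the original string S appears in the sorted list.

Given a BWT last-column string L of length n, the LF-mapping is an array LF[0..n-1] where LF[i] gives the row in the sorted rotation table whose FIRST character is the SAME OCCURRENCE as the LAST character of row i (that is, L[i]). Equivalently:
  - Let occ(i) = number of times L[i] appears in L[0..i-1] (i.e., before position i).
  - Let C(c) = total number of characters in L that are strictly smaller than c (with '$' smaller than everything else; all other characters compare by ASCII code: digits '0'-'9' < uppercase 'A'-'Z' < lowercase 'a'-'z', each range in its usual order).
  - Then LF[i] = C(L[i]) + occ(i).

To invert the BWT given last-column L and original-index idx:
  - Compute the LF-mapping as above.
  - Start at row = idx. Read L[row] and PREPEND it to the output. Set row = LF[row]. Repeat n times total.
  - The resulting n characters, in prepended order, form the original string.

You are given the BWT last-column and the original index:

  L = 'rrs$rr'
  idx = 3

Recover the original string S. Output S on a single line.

LF mapping: 1 2 5 0 3 4
Walk LF starting at row 3, prepending L[row]:
  step 1: row=3, L[3]='$', prepend. Next row=LF[3]=0
  step 2: row=0, L[0]='r', prepend. Next row=LF[0]=1
  step 3: row=1, L[1]='r', prepend. Next row=LF[1]=2
  step 4: row=2, L[2]='s', prepend. Next row=LF[2]=5
  step 5: row=5, L[5]='r', prepend. Next row=LF[5]=4
  step 6: row=4, L[4]='r', prepend. Next row=LF[4]=3
Reversed output: rrsrr$

Answer: rrsrr$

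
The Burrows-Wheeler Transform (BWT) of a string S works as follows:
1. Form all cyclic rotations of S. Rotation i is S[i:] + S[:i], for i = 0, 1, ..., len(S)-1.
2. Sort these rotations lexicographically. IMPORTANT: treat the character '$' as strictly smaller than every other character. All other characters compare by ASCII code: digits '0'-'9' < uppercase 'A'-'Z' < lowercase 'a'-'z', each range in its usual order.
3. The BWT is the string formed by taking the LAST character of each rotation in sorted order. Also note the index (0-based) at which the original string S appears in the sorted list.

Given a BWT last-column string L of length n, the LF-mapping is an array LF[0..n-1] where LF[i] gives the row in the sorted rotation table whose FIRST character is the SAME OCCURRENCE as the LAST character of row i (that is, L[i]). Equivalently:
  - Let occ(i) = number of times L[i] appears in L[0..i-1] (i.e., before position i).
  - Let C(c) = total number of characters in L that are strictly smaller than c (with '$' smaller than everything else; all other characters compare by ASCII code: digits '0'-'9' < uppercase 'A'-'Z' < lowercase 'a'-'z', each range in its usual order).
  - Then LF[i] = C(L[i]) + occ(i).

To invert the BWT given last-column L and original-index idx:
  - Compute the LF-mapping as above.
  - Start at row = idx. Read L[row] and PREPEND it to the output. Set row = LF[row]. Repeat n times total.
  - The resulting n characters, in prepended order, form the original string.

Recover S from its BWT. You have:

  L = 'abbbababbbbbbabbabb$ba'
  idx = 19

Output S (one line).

Answer: bbbbabbbaabbaabbbbbba$

Derivation:
LF mapping: 1 7 8 9 2 10 3 11 12 13 14 15 16 4 17 18 5 19 20 0 21 6
Walk LF starting at row 19, prepending L[row]:
  step 1: row=19, L[19]='$', prepend. Next row=LF[19]=0
  step 2: row=0, L[0]='a', prepend. Next row=LF[0]=1
  step 3: row=1, L[1]='b', prepend. Next row=LF[1]=7
  step 4: row=7, L[7]='b', prepend. Next row=LF[7]=11
  step 5: row=11, L[11]='b', prepend. Next row=LF[11]=15
  step 6: row=15, L[15]='b', prepend. Next row=LF[15]=18
  step 7: row=18, L[18]='b', prepend. Next row=LF[18]=20
  step 8: row=20, L[20]='b', prepend. Next row=LF[20]=21
  step 9: row=21, L[21]='a', prepend. Next row=LF[21]=6
  step 10: row=6, L[6]='a', prepend. Next row=LF[6]=3
  step 11: row=3, L[3]='b', prepend. Next row=LF[3]=9
  step 12: row=9, L[9]='b', prepend. Next row=LF[9]=13
  step 13: row=13, L[13]='a', prepend. Next row=LF[13]=4
  step 14: row=4, L[4]='a', prepend. Next row=LF[4]=2
  step 15: row=2, L[2]='b', prepend. Next row=LF[2]=8
  step 16: row=8, L[8]='b', prepend. Next row=LF[8]=12
  step 17: row=12, L[12]='b', prepend. Next row=LF[12]=16
  step 18: row=16, L[16]='a', prepend. Next row=LF[16]=5
  step 19: row=5, L[5]='b', prepend. Next row=LF[5]=10
  step 20: row=10, L[10]='b', prepend. Next row=LF[10]=14
  step 21: row=14, L[14]='b', prepend. Next row=LF[14]=17
  step 22: row=17, L[17]='b', prepend. Next row=LF[17]=19
Reversed output: bbbbabbbaabbaabbbbbba$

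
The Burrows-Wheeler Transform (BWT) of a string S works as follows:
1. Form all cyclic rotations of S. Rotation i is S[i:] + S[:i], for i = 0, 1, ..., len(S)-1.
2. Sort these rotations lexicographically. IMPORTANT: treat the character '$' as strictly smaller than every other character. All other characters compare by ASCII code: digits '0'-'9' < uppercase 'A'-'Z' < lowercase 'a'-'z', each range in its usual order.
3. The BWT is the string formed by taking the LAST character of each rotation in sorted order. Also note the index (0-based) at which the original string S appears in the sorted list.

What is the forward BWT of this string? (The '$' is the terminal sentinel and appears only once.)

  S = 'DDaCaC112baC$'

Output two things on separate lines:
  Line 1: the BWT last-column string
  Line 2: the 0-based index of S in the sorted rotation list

Answer: CC11aaa$DbCD2
7

Derivation:
All 13 rotations (rotation i = S[i:]+S[:i]):
  rot[0] = DDaCaC112baC$
  rot[1] = DaCaC112baC$D
  rot[2] = aCaC112baC$DD
  rot[3] = CaC112baC$DDa
  rot[4] = aC112baC$DDaC
  rot[5] = C112baC$DDaCa
  rot[6] = 112baC$DDaCaC
  rot[7] = 12baC$DDaCaC1
  rot[8] = 2baC$DDaCaC11
  rot[9] = baC$DDaCaC112
  rot[10] = aC$DDaCaC112b
  rot[11] = C$DDaCaC112ba
  rot[12] = $DDaCaC112baC
Sorted (with $ < everything):
  sorted[0] = $DDaCaC112baC  (last char: 'C')
  sorted[1] = 112baC$DDaCaC  (last char: 'C')
  sorted[2] = 12baC$DDaCaC1  (last char: '1')
  sorted[3] = 2baC$DDaCaC11  (last char: '1')
  sorted[4] = C$DDaCaC112ba  (last char: 'a')
  sorted[5] = C112baC$DDaCa  (last char: 'a')
  sorted[6] = CaC112baC$DDa  (last char: 'a')
  sorted[7] = DDaCaC112baC$  (last char: '$')
  sorted[8] = DaCaC112baC$D  (last char: 'D')
  sorted[9] = aC$DDaCaC112b  (last char: 'b')
  sorted[10] = aC112baC$DDaC  (last char: 'C')
  sorted[11] = aCaC112baC$DD  (last char: 'D')
  sorted[12] = baC$DDaCaC112  (last char: '2')
Last column: CC11aaa$DbCD2
Original string S is at sorted index 7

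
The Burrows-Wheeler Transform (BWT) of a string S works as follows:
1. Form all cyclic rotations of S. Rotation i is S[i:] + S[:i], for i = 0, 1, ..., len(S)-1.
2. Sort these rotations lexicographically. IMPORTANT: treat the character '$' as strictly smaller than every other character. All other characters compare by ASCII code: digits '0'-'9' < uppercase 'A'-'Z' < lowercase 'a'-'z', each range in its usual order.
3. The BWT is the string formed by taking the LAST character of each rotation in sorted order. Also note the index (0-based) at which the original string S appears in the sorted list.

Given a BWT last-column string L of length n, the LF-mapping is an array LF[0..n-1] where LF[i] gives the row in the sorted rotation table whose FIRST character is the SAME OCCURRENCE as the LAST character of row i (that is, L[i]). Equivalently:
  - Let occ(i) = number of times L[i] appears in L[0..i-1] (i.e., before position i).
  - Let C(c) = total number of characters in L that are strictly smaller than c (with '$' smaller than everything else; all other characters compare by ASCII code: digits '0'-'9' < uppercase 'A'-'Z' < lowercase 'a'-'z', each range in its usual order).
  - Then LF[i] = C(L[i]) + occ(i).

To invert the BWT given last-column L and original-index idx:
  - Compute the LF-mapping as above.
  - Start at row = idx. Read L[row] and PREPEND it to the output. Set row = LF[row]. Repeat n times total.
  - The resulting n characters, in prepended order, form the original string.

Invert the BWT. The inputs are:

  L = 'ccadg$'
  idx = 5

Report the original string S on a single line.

LF mapping: 2 3 1 4 5 0
Walk LF starting at row 5, prepending L[row]:
  step 1: row=5, L[5]='$', prepend. Next row=LF[5]=0
  step 2: row=0, L[0]='c', prepend. Next row=LF[0]=2
  step 3: row=2, L[2]='a', prepend. Next row=LF[2]=1
  step 4: row=1, L[1]='c', prepend. Next row=LF[1]=3
  step 5: row=3, L[3]='d', prepend. Next row=LF[3]=4
  step 6: row=4, L[4]='g', prepend. Next row=LF[4]=5
Reversed output: gdcac$

Answer: gdcac$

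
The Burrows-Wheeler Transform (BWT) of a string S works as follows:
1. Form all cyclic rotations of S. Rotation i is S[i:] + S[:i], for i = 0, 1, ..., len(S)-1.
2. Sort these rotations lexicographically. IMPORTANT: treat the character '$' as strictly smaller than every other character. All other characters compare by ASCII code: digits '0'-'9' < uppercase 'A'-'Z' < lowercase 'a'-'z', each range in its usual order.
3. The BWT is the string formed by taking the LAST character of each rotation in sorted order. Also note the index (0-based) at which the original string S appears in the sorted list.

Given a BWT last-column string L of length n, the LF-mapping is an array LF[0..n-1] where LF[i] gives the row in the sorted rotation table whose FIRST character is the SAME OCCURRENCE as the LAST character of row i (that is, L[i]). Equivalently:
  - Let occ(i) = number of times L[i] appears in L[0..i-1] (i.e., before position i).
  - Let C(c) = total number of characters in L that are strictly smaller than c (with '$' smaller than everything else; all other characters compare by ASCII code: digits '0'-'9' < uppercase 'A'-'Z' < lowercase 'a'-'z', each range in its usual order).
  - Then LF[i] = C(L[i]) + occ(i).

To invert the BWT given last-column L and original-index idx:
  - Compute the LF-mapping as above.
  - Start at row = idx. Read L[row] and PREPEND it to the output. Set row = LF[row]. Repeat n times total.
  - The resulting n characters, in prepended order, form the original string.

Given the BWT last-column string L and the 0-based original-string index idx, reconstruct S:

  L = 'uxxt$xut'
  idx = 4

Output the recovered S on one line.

Answer: uxtxxtu$

Derivation:
LF mapping: 3 5 6 1 0 7 4 2
Walk LF starting at row 4, prepending L[row]:
  step 1: row=4, L[4]='$', prepend. Next row=LF[4]=0
  step 2: row=0, L[0]='u', prepend. Next row=LF[0]=3
  step 3: row=3, L[3]='t', prepend. Next row=LF[3]=1
  step 4: row=1, L[1]='x', prepend. Next row=LF[1]=5
  step 5: row=5, L[5]='x', prepend. Next row=LF[5]=7
  step 6: row=7, L[7]='t', prepend. Next row=LF[7]=2
  step 7: row=2, L[2]='x', prepend. Next row=LF[2]=6
  step 8: row=6, L[6]='u', prepend. Next row=LF[6]=4
Reversed output: uxtxxtu$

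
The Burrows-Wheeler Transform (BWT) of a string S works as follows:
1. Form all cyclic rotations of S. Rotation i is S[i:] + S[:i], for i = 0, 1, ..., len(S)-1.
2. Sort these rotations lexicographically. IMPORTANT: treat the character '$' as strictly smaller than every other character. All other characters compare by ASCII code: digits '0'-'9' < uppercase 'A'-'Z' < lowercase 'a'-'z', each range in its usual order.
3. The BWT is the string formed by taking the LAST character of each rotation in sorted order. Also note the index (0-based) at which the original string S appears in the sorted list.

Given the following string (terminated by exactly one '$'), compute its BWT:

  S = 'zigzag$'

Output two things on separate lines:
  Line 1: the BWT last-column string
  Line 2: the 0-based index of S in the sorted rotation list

Answer: gzaizg$
6

Derivation:
All 7 rotations (rotation i = S[i:]+S[:i]):
  rot[0] = zigzag$
  rot[1] = igzag$z
  rot[2] = gzag$zi
  rot[3] = zag$zig
  rot[4] = ag$zigz
  rot[5] = g$zigza
  rot[6] = $zigzag
Sorted (with $ < everything):
  sorted[0] = $zigzag  (last char: 'g')
  sorted[1] = ag$zigz  (last char: 'z')
  sorted[2] = g$zigza  (last char: 'a')
  sorted[3] = gzag$zi  (last char: 'i')
  sorted[4] = igzag$z  (last char: 'z')
  sorted[5] = zag$zig  (last char: 'g')
  sorted[6] = zigzag$  (last char: '$')
Last column: gzaizg$
Original string S is at sorted index 6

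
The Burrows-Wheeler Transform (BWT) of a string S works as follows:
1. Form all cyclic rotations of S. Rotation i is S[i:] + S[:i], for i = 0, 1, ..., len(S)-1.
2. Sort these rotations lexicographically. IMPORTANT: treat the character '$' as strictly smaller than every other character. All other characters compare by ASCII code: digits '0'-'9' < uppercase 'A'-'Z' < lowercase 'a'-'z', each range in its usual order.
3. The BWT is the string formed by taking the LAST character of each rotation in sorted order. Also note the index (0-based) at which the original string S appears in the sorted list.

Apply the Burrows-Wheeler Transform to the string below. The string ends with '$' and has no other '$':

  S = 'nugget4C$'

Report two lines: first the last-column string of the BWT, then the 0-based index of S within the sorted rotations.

All 9 rotations (rotation i = S[i:]+S[:i]):
  rot[0] = nugget4C$
  rot[1] = ugget4C$n
  rot[2] = gget4C$nu
  rot[3] = get4C$nug
  rot[4] = et4C$nugg
  rot[5] = t4C$nugge
  rot[6] = 4C$nugget
  rot[7] = C$nugget4
  rot[8] = $nugget4C
Sorted (with $ < everything):
  sorted[0] = $nugget4C  (last char: 'C')
  sorted[1] = 4C$nugget  (last char: 't')
  sorted[2] = C$nugget4  (last char: '4')
  sorted[3] = et4C$nugg  (last char: 'g')
  sorted[4] = get4C$nug  (last char: 'g')
  sorted[5] = gget4C$nu  (last char: 'u')
  sorted[6] = nugget4C$  (last char: '$')
  sorted[7] = t4C$nugge  (last char: 'e')
  sorted[8] = ugget4C$n  (last char: 'n')
Last column: Ct4ggu$en
Original string S is at sorted index 6

Answer: Ct4ggu$en
6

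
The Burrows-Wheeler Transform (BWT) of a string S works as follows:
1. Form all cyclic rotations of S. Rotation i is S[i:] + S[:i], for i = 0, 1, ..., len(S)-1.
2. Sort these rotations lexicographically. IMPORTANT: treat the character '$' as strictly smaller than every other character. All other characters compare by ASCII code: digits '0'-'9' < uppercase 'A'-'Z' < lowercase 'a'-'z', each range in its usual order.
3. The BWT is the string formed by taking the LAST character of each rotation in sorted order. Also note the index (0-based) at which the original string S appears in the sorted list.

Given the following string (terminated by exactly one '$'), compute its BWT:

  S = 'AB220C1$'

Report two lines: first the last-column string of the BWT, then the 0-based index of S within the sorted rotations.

All 8 rotations (rotation i = S[i:]+S[:i]):
  rot[0] = AB220C1$
  rot[1] = B220C1$A
  rot[2] = 220C1$AB
  rot[3] = 20C1$AB2
  rot[4] = 0C1$AB22
  rot[5] = C1$AB220
  rot[6] = 1$AB220C
  rot[7] = $AB220C1
Sorted (with $ < everything):
  sorted[0] = $AB220C1  (last char: '1')
  sorted[1] = 0C1$AB22  (last char: '2')
  sorted[2] = 1$AB220C  (last char: 'C')
  sorted[3] = 20C1$AB2  (last char: '2')
  sorted[4] = 220C1$AB  (last char: 'B')
  sorted[5] = AB220C1$  (last char: '$')
  sorted[6] = B220C1$A  (last char: 'A')
  sorted[7] = C1$AB220  (last char: '0')
Last column: 12C2B$A0
Original string S is at sorted index 5

Answer: 12C2B$A0
5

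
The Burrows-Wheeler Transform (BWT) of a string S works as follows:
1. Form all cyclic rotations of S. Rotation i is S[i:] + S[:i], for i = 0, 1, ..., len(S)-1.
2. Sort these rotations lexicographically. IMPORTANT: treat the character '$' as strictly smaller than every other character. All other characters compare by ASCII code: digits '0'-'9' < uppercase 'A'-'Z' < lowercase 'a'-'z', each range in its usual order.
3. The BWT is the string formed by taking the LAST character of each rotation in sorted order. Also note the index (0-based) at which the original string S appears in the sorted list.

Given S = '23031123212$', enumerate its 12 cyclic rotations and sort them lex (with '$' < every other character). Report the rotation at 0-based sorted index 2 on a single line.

All 12 rotations (rotation i = S[i:]+S[:i]):
  rot[0] = 23031123212$
  rot[1] = 3031123212$2
  rot[2] = 031123212$23
  rot[3] = 31123212$230
  rot[4] = 1123212$2303
  rot[5] = 123212$23031
  rot[6] = 23212$230311
  rot[7] = 3212$2303112
  rot[8] = 212$23031123
  rot[9] = 12$230311232
  rot[10] = 2$2303112321
  rot[11] = $23031123212
Sorted (with $ < everything):
  sorted[0] = $23031123212
  sorted[1] = 031123212$23
  sorted[2] = 1123212$2303
  sorted[3] = 12$230311232
  sorted[4] = 123212$23031
  sorted[5] = 2$2303112321
  sorted[6] = 212$23031123
  sorted[7] = 23031123212$
  sorted[8] = 23212$230311
  sorted[9] = 3031123212$2
  sorted[10] = 31123212$230
  sorted[11] = 3212$2303112
sorted[2] = 1123212$2303

Answer: 1123212$2303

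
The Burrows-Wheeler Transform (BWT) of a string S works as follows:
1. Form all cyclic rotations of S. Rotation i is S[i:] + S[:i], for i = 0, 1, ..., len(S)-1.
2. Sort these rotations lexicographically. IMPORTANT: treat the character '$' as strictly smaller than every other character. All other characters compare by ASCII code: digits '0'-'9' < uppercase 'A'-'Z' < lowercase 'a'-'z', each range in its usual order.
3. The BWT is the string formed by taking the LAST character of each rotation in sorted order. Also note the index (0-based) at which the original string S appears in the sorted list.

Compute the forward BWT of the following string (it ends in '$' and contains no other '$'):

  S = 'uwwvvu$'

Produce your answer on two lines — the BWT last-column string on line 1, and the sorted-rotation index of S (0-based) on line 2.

All 7 rotations (rotation i = S[i:]+S[:i]):
  rot[0] = uwwvvu$
  rot[1] = wwvvu$u
  rot[2] = wvvu$uw
  rot[3] = vvu$uww
  rot[4] = vu$uwwv
  rot[5] = u$uwwvv
  rot[6] = $uwwvvu
Sorted (with $ < everything):
  sorted[0] = $uwwvvu  (last char: 'u')
  sorted[1] = u$uwwvv  (last char: 'v')
  sorted[2] = uwwvvu$  (last char: '$')
  sorted[3] = vu$uwwv  (last char: 'v')
  sorted[4] = vvu$uww  (last char: 'w')
  sorted[5] = wvvu$uw  (last char: 'w')
  sorted[6] = wwvvu$u  (last char: 'u')
Last column: uv$vwwu
Original string S is at sorted index 2

Answer: uv$vwwu
2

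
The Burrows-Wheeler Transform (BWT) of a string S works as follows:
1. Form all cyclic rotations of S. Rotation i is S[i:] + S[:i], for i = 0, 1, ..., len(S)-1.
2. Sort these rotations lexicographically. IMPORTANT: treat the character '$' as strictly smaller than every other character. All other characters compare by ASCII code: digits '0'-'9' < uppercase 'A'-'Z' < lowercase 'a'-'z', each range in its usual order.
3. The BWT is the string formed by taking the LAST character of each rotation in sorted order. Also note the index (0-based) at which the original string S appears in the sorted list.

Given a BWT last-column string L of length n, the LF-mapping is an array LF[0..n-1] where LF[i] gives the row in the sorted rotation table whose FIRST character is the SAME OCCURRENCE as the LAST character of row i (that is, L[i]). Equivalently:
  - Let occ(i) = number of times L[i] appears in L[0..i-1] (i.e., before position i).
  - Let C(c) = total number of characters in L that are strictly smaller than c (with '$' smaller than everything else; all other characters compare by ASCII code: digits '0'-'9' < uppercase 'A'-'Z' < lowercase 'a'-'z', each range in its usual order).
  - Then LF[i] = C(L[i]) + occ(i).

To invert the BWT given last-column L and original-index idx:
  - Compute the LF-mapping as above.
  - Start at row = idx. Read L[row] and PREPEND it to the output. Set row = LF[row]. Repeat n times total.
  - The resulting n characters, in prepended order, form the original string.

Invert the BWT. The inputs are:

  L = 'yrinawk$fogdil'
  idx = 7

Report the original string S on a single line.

LF mapping: 13 11 5 9 1 12 7 0 3 10 4 2 6 8
Walk LF starting at row 7, prepending L[row]:
  step 1: row=7, L[7]='$', prepend. Next row=LF[7]=0
  step 2: row=0, L[0]='y', prepend. Next row=LF[0]=13
  step 3: row=13, L[13]='l', prepend. Next row=LF[13]=8
  step 4: row=8, L[8]='f', prepend. Next row=LF[8]=3
  step 5: row=3, L[3]='n', prepend. Next row=LF[3]=9
  step 6: row=9, L[9]='o', prepend. Next row=LF[9]=10
  step 7: row=10, L[10]='g', prepend. Next row=LF[10]=4
  step 8: row=4, L[4]='a', prepend. Next row=LF[4]=1
  step 9: row=1, L[1]='r', prepend. Next row=LF[1]=11
  step 10: row=11, L[11]='d', prepend. Next row=LF[11]=2
  step 11: row=2, L[2]='i', prepend. Next row=LF[2]=5
  step 12: row=5, L[5]='w', prepend. Next row=LF[5]=12
  step 13: row=12, L[12]='i', prepend. Next row=LF[12]=6
  step 14: row=6, L[6]='k', prepend. Next row=LF[6]=7
Reversed output: kiwidragonfly$

Answer: kiwidragonfly$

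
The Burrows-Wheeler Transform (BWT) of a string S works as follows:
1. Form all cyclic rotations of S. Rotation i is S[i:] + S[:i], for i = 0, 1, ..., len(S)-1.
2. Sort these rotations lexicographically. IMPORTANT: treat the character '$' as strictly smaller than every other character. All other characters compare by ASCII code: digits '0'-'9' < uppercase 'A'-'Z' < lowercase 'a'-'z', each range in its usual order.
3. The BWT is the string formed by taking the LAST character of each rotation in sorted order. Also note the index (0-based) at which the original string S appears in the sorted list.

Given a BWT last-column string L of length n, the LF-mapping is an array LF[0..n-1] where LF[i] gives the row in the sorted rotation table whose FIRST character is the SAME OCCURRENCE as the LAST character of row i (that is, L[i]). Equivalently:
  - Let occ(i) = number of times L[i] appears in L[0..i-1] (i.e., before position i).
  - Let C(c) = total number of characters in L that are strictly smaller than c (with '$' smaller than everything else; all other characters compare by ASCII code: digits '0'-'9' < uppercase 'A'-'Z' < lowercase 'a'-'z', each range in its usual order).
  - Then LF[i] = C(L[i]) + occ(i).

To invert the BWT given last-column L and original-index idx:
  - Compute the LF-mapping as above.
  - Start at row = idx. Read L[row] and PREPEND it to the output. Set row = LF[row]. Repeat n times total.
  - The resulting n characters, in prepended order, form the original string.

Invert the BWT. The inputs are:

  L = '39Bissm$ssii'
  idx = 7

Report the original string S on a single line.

Answer: mississiB93$

Derivation:
LF mapping: 1 2 3 4 8 9 7 0 10 11 5 6
Walk LF starting at row 7, prepending L[row]:
  step 1: row=7, L[7]='$', prepend. Next row=LF[7]=0
  step 2: row=0, L[0]='3', prepend. Next row=LF[0]=1
  step 3: row=1, L[1]='9', prepend. Next row=LF[1]=2
  step 4: row=2, L[2]='B', prepend. Next row=LF[2]=3
  step 5: row=3, L[3]='i', prepend. Next row=LF[3]=4
  step 6: row=4, L[4]='s', prepend. Next row=LF[4]=8
  step 7: row=8, L[8]='s', prepend. Next row=LF[8]=10
  step 8: row=10, L[10]='i', prepend. Next row=LF[10]=5
  step 9: row=5, L[5]='s', prepend. Next row=LF[5]=9
  step 10: row=9, L[9]='s', prepend. Next row=LF[9]=11
  step 11: row=11, L[11]='i', prepend. Next row=LF[11]=6
  step 12: row=6, L[6]='m', prepend. Next row=LF[6]=7
Reversed output: mississiB93$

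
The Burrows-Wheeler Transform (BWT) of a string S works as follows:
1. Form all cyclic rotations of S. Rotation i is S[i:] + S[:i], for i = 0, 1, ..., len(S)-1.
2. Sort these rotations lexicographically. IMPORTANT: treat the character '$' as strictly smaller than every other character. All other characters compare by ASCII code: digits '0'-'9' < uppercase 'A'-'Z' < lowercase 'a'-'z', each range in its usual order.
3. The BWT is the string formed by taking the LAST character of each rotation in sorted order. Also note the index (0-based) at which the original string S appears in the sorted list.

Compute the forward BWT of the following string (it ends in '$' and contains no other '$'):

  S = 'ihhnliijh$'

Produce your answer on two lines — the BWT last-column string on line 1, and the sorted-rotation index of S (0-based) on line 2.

Answer: hjih$liinh
4

Derivation:
All 10 rotations (rotation i = S[i:]+S[:i]):
  rot[0] = ihhnliijh$
  rot[1] = hhnliijh$i
  rot[2] = hnliijh$ih
  rot[3] = nliijh$ihh
  rot[4] = liijh$ihhn
  rot[5] = iijh$ihhnl
  rot[6] = ijh$ihhnli
  rot[7] = jh$ihhnlii
  rot[8] = h$ihhnliij
  rot[9] = $ihhnliijh
Sorted (with $ < everything):
  sorted[0] = $ihhnliijh  (last char: 'h')
  sorted[1] = h$ihhnliij  (last char: 'j')
  sorted[2] = hhnliijh$i  (last char: 'i')
  sorted[3] = hnliijh$ih  (last char: 'h')
  sorted[4] = ihhnliijh$  (last char: '$')
  sorted[5] = iijh$ihhnl  (last char: 'l')
  sorted[6] = ijh$ihhnli  (last char: 'i')
  sorted[7] = jh$ihhnlii  (last char: 'i')
  sorted[8] = liijh$ihhn  (last char: 'n')
  sorted[9] = nliijh$ihh  (last char: 'h')
Last column: hjih$liinh
Original string S is at sorted index 4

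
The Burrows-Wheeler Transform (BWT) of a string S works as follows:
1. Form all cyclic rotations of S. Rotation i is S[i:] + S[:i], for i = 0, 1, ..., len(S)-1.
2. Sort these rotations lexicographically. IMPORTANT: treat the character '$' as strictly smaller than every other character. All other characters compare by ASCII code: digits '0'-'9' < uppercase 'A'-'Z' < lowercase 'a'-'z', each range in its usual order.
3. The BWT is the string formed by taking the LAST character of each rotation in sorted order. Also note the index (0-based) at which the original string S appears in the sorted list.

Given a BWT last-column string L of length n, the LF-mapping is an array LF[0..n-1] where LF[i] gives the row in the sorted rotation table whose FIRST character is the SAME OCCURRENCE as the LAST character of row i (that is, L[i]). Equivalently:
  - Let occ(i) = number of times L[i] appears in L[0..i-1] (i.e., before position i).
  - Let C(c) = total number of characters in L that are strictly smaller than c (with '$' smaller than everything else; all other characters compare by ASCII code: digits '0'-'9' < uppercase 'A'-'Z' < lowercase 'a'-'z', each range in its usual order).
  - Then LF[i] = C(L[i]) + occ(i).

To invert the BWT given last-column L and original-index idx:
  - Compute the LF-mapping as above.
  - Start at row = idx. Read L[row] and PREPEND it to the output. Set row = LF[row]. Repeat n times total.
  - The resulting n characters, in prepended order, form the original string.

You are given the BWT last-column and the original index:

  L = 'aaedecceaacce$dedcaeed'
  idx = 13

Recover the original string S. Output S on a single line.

LF mapping: 1 2 15 11 16 6 7 17 3 4 8 9 18 0 12 19 13 10 5 20 21 14
Walk LF starting at row 13, prepending L[row]:
  step 1: row=13, L[13]='$', prepend. Next row=LF[13]=0
  step 2: row=0, L[0]='a', prepend. Next row=LF[0]=1
  step 3: row=1, L[1]='a', prepend. Next row=LF[1]=2
  step 4: row=2, L[2]='e', prepend. Next row=LF[2]=15
  step 5: row=15, L[15]='e', prepend. Next row=LF[15]=19
  step 6: row=19, L[19]='e', prepend. Next row=LF[19]=20
  step 7: row=20, L[20]='e', prepend. Next row=LF[20]=21
  step 8: row=21, L[21]='d', prepend. Next row=LF[21]=14
  step 9: row=14, L[14]='d', prepend. Next row=LF[14]=12
  step 10: row=12, L[12]='e', prepend. Next row=LF[12]=18
  step 11: row=18, L[18]='a', prepend. Next row=LF[18]=5
  step 12: row=5, L[5]='c', prepend. Next row=LF[5]=6
  step 13: row=6, L[6]='c', prepend. Next row=LF[6]=7
  step 14: row=7, L[7]='e', prepend. Next row=LF[7]=17
  step 15: row=17, L[17]='c', prepend. Next row=LF[17]=10
  step 16: row=10, L[10]='c', prepend. Next row=LF[10]=8
  step 17: row=8, L[8]='a', prepend. Next row=LF[8]=3
  step 18: row=3, L[3]='d', prepend. Next row=LF[3]=11
  step 19: row=11, L[11]='c', prepend. Next row=LF[11]=9
  step 20: row=9, L[9]='a', prepend. Next row=LF[9]=4
  step 21: row=4, L[4]='e', prepend. Next row=LF[4]=16
  step 22: row=16, L[16]='d', prepend. Next row=LF[16]=13
Reversed output: deacdacceccaeddeeeeaa$

Answer: deacdacceccaeddeeeeaa$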